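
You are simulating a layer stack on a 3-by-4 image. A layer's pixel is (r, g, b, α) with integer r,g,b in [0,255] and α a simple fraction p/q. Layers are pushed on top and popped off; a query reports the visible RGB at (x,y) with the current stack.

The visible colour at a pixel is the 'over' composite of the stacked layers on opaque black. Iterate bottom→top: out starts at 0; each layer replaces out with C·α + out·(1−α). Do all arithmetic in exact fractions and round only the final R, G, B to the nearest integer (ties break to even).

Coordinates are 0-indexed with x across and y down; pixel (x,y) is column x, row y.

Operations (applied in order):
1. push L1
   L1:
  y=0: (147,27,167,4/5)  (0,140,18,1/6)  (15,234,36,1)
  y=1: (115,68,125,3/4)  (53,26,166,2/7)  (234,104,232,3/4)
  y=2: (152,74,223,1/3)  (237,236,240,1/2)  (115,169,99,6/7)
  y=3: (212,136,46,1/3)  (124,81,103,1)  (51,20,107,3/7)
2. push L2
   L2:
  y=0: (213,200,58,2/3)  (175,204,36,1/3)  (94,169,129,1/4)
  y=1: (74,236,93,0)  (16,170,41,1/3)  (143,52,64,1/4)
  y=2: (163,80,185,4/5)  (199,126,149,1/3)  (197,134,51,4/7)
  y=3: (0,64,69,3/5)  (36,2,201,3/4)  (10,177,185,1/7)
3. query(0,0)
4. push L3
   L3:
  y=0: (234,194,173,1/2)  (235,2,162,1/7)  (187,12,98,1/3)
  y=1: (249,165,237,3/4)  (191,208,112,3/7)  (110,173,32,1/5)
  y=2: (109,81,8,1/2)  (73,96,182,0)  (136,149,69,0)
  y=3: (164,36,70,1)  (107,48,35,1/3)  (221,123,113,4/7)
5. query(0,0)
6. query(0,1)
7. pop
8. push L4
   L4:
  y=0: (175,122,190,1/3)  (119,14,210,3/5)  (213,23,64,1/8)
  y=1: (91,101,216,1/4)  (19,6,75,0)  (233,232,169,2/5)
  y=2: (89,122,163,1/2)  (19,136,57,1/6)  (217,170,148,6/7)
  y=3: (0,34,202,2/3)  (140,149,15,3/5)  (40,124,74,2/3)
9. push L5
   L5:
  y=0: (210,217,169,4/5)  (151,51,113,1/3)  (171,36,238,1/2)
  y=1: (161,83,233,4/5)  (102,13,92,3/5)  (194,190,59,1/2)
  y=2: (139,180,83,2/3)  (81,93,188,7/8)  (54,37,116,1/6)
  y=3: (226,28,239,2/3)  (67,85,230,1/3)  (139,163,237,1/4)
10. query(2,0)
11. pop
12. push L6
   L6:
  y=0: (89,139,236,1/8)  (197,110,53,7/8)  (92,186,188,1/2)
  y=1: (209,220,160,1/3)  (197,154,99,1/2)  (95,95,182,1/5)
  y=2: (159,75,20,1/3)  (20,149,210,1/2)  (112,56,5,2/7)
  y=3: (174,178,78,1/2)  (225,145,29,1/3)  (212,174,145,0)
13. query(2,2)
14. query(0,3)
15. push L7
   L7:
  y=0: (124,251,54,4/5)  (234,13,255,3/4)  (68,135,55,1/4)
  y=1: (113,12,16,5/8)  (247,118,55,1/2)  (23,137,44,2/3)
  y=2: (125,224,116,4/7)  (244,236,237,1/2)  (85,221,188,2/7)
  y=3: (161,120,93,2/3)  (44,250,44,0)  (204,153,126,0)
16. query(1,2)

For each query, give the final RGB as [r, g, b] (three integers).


(0,0) stack=L1,L2; from [0,0,0]:
+L1 (α=4/5) → [588/5, 108/5, 668/5]
+L2 (α=2/3) → [906/5, 2108/15, 416/5]
→ [181, 141, 83]

query (0,0) [L1,L2,L3] — begin 0,0,0
L1 α=4/5: [588/5, 108/5, 668/5]
L2 α=2/3: [906/5, 2108/15, 416/5]
L3 α=1/2: [1038/5, 2509/15, 1281/10]
rounded: [208, 167, 128]

query (0,1) [L1,L2,L3] — begin 0,0,0
after L1 α=3/4: [345/4, 51, 375/4]
after L2 α=0: [345/4, 51, 375/4]
after L3 α=3/4: [3333/16, 273/2, 3219/16]
= [208, 136, 201]

at x=2,y=0 over L1,L2,L4,L5:
L1 α=1: [15, 234, 36]
L2 α=1/4: [139/4, 871/4, 237/4]
L4 α=1/8: [1825/32, 6189/32, 1915/32]
L5 α=1/2: [7297/64, 7341/64, 9531/64]
= [114, 115, 149]

(2,2) stack=L1,L2,L4,L6; from [0,0,0]:
+L1 (α=6/7) → [690/7, 1014/7, 594/7]
+L2 (α=4/7) → [7586/49, 6794/49, 3210/49]
+L4 (α=6/7) → [71384/343, 56774/343, 46722/343]
+L6 (α=2/7) → [433752/2401, 322286/2401, 237040/2401]
= [181, 134, 99]

query (0,3) [L1,L2,L4,L6] — begin 0,0,0
+L1 (α=1/3) → [212/3, 136/3, 46/3]
+L2 (α=3/5) → [424/15, 848/15, 713/15]
+L4 (α=2/3) → [424/45, 1868/45, 6773/45]
+L6 (α=1/2) → [4127/45, 4939/45, 10283/90]
rounded: [92, 110, 114]

at x=1,y=2 over L1,L2,L4,L6,L7:
after L1 α=1/2: [237/2, 118, 120]
after L2 α=1/3: [436/3, 362/3, 389/3]
after L4 α=1/6: [2237/18, 1109/9, 1058/9]
after L6 α=1/2: [2597/36, 1225/9, 1474/9]
after L7 α=1/2: [11381/72, 3349/18, 3607/18]
→ [158, 186, 200]


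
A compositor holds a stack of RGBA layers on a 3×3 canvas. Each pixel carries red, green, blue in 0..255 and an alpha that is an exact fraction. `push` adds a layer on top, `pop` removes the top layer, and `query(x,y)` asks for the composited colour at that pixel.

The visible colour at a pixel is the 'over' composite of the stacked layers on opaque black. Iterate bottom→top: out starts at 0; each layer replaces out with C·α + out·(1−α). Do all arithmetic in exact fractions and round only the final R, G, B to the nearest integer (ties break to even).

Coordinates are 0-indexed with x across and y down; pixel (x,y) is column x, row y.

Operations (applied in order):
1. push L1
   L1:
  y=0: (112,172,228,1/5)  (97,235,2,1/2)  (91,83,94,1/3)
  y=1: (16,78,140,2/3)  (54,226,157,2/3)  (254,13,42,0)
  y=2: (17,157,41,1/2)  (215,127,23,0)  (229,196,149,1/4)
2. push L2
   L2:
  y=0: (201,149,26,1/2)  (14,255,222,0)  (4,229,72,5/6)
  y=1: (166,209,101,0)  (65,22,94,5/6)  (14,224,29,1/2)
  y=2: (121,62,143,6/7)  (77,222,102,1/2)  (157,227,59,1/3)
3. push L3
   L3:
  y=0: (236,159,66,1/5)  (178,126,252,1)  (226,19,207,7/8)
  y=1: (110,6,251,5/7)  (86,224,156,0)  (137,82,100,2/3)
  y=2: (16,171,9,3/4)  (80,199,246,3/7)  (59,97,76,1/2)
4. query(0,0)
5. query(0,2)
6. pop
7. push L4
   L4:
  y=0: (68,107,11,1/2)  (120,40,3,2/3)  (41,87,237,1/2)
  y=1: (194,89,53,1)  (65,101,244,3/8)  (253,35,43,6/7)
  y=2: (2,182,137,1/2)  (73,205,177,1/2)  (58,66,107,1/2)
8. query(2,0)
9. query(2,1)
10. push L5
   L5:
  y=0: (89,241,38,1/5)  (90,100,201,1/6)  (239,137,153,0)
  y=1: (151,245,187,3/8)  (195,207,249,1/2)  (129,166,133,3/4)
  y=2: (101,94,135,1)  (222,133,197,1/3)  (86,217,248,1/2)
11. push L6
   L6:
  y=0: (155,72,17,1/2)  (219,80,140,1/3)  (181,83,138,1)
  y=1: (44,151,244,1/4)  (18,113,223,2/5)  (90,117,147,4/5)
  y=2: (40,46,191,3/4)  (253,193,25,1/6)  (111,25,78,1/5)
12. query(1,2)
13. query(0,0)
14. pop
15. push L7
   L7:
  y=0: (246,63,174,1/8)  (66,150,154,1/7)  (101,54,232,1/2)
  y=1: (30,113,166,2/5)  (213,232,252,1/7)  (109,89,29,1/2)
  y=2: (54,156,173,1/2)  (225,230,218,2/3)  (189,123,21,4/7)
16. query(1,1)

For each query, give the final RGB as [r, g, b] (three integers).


at x=0,y=0 over L1,L2,L3:
+L1 (α=1/5) → [112/5, 172/5, 228/5]
+L2 (α=1/2) → [1117/10, 917/10, 179/5]
+L3 (α=1/5) → [3414/25, 2629/25, 1046/25]
= [137, 105, 42]

(0,2) stack=L1,L2,L3; from [0,0,0]:
after L1 α=1/2: [17/2, 157/2, 41/2]
after L2 α=6/7: [1469/14, 901/14, 251/2]
after L3 α=3/4: [2141/56, 8083/56, 305/8]
= [38, 144, 38]

query (2,0) [L1,L2,L4] — begin 0,0,0
+L1 (α=1/3) → [91/3, 83/3, 94/3]
+L2 (α=5/6) → [151/18, 1759/9, 587/9]
+L4 (α=1/2) → [889/36, 1271/9, 1360/9]
= [25, 141, 151]

(2,1) stack=L1,L2,L4; from [0,0,0]:
L1 α=0: [0, 0, 0]
L2 α=1/2: [7, 112, 29/2]
L4 α=6/7: [1525/7, 46, 545/14]
→ [218, 46, 39]

at x=1,y=2 over L1,L2,L4,L5,L6:
+L1 (α=0) → [0, 0, 0]
+L2 (α=1/2) → [77/2, 111, 51]
+L4 (α=1/2) → [223/4, 158, 114]
+L5 (α=1/3) → [667/6, 449/3, 425/3]
+L6 (α=1/6) → [4853/36, 1412/9, 1100/9]
= [135, 157, 122]

(0,0) stack=L1,L2,L4,L5,L6; from [0,0,0]:
after L1 α=1/5: [112/5, 172/5, 228/5]
after L2 α=1/2: [1117/10, 917/10, 179/5]
after L4 α=1/2: [1797/20, 1987/20, 117/5]
after L5 α=1/5: [2242/25, 3192/25, 658/25]
after L6 α=1/2: [6117/50, 2496/25, 1083/50]
rounded: [122, 100, 22]

(1,1) stack=L1,L2,L4,L5,L7; from [0,0,0]:
after L1 α=2/3: [36, 452/3, 314/3]
after L2 α=5/6: [361/6, 391/9, 862/9]
after L4 α=3/8: [2975/48, 2341/36, 5449/36]
after L5 α=1/2: [12335/96, 9793/72, 14413/72]
after L7 α=1/7: [2249/16, 12577/84, 2491/12]
rounded: [141, 150, 208]


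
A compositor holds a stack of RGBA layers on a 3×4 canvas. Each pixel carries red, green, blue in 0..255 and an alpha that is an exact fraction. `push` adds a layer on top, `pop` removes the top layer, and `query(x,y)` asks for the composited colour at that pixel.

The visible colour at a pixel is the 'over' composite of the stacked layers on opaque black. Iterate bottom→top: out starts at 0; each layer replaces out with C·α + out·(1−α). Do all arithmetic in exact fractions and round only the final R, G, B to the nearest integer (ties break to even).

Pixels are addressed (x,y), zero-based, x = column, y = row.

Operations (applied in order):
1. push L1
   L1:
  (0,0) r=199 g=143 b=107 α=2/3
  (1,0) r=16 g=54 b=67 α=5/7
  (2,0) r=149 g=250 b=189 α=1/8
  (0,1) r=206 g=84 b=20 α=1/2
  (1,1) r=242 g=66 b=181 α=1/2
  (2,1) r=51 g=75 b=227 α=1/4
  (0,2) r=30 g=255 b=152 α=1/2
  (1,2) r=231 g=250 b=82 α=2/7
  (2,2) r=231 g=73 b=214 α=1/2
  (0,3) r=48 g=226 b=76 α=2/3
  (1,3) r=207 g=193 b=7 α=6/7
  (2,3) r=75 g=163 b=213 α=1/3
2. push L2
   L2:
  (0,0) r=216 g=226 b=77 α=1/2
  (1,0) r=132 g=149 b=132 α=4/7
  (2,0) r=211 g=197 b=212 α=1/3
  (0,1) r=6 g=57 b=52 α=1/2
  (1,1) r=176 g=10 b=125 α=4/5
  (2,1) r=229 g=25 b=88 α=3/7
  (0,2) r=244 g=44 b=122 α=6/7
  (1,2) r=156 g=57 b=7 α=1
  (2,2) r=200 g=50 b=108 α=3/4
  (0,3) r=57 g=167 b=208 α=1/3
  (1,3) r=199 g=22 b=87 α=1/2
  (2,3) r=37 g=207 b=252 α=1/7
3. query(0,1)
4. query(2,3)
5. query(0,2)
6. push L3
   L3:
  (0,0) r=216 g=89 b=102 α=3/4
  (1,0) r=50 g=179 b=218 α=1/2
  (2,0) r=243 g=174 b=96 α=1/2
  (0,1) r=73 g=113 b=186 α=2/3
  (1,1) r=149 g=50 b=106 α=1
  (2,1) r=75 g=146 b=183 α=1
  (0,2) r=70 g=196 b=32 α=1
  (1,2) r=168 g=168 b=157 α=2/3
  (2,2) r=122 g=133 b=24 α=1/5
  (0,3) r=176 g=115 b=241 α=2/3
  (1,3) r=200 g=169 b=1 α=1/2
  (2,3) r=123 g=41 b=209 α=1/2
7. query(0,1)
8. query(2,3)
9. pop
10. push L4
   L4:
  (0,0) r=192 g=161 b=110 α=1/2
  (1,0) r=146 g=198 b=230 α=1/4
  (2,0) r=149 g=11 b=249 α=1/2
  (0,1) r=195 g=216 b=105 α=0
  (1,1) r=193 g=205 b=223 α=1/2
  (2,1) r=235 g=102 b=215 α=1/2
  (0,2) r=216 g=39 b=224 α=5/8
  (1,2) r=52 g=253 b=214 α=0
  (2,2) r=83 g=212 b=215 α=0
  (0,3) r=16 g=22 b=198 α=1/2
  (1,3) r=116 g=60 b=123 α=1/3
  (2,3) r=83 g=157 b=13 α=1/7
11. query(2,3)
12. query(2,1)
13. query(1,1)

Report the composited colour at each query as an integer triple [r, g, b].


(0,1) stack=L1,L2; from [0,0,0]:
+L1 (α=1/2) → [103, 42, 10]
+L2 (α=1/2) → [109/2, 99/2, 31]
rounded: [54, 50, 31]

at x=2,y=3 over L1,L2:
L1 α=1/3: [25, 163/3, 71]
L2 α=1/7: [187/7, 533/7, 678/7]
rounded: [27, 76, 97]

query (0,2) [L1,L2] — begin 0,0,0
+L1 (α=1/2) → [15, 255/2, 76]
+L2 (α=6/7) → [1479/7, 783/14, 808/7]
→ [211, 56, 115]

at x=0,y=1 over L1,L2,L3:
+L1 (α=1/2) → [103, 42, 10]
+L2 (α=1/2) → [109/2, 99/2, 31]
+L3 (α=2/3) → [401/6, 551/6, 403/3]
rounded: [67, 92, 134]

at x=2,y=3 over L1,L2,L3:
+L1 (α=1/3) → [25, 163/3, 71]
+L2 (α=1/7) → [187/7, 533/7, 678/7]
+L3 (α=1/2) → [524/7, 410/7, 2141/14]
→ [75, 59, 153]

at x=2,y=3 over L1,L2,L4:
after L1 α=1/3: [25, 163/3, 71]
after L2 α=1/7: [187/7, 533/7, 678/7]
after L4 α=1/7: [1703/49, 4297/49, 4159/49]
→ [35, 88, 85]

query (2,1) [L1,L2,L4] — begin 0,0,0
after L1 α=1/4: [51/4, 75/4, 227/4]
after L2 α=3/7: [738/7, 150/7, 491/7]
after L4 α=1/2: [2383/14, 432/7, 998/7]
→ [170, 62, 143]

query (1,1) [L1,L2,L4] — begin 0,0,0
after L1 α=1/2: [121, 33, 181/2]
after L2 α=4/5: [165, 73/5, 1181/10]
after L4 α=1/2: [179, 549/5, 3411/20]
→ [179, 110, 171]


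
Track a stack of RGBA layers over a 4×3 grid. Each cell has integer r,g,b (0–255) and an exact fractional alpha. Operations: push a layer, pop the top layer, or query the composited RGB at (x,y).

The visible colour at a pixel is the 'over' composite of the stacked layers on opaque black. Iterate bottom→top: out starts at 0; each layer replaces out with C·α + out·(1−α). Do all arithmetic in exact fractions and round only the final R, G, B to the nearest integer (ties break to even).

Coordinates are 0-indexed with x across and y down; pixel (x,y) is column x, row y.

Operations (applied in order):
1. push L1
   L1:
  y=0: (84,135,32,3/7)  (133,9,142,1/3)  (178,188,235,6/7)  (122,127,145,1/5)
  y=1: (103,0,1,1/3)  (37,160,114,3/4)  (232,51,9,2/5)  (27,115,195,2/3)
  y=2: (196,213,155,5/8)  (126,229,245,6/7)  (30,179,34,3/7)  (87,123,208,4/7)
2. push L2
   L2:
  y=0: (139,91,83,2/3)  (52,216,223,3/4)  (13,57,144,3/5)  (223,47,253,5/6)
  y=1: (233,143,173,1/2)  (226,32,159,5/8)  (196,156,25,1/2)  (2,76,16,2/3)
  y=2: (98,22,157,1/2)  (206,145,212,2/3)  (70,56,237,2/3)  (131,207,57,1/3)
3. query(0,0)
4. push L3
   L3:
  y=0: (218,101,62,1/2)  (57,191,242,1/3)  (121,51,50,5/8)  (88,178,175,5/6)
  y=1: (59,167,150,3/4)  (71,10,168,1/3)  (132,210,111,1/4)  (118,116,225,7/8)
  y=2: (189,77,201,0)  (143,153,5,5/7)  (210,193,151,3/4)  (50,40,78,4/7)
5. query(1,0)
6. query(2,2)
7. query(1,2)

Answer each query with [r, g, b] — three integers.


at x=0,y=0 over L1,L2:
L1 α=3/7: [36, 405/7, 96/7]
L2 α=2/3: [314/3, 1679/21, 1258/21]
→ [105, 80, 60]

(1,0) stack=L1,L2,L3; from [0,0,0]:
after L1 α=1/3: [133/3, 3, 142/3]
after L2 α=3/4: [601/12, 651/4, 2149/12]
after L3 α=1/3: [943/18, 1033/6, 3601/18]
rounded: [52, 172, 200]

(2,2) stack=L1,L2,L3; from [0,0,0]:
after L1 α=3/7: [90/7, 537/7, 102/7]
after L2 α=2/3: [1070/21, 1321/21, 1140/7]
after L3 α=3/4: [3575/21, 3370/21, 4311/28]
= [170, 160, 154]

query (1,2) [L1,L2,L3] — begin 0,0,0
after L1 α=6/7: [108, 1374/7, 210]
after L2 α=2/3: [520/3, 3404/21, 634/3]
after L3 α=5/7: [455/3, 22873/147, 1343/21]
rounded: [152, 156, 64]


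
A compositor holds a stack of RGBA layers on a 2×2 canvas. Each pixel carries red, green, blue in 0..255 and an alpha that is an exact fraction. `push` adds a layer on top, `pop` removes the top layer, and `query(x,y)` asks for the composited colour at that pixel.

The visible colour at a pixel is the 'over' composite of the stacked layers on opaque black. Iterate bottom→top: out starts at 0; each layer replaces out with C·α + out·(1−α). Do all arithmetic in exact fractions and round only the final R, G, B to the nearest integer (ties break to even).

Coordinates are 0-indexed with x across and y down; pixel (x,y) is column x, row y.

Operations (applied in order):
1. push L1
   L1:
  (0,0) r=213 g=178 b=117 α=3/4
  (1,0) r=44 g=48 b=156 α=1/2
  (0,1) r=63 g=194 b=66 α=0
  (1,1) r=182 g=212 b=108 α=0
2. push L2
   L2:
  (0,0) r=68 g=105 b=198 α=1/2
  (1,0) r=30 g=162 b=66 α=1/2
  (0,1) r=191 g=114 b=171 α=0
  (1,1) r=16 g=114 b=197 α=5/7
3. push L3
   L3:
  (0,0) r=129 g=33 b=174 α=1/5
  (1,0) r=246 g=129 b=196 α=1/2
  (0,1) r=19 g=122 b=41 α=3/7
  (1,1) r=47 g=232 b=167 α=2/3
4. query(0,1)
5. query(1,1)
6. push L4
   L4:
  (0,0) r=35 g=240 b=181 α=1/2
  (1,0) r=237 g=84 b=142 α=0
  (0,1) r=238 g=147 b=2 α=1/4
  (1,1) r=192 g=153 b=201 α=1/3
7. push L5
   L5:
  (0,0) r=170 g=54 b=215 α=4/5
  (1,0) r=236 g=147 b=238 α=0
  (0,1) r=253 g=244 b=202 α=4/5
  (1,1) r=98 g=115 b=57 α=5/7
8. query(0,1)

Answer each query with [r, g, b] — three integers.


query (0,1) [L1,L2,L3] — begin 0,0,0
L1 α=0: [0, 0, 0]
L2 α=0: [0, 0, 0]
L3 α=3/7: [57/7, 366/7, 123/7]
= [8, 52, 18]

(1,1) stack=L1,L2,L3; from [0,0,0]:
L1 α=0: [0, 0, 0]
L2 α=5/7: [80/7, 570/7, 985/7]
L3 α=2/3: [246/7, 3818/21, 3323/21]
→ [35, 182, 158]

(0,1) stack=L1,L2,L3,L4,L5; from [0,0,0]:
L1 α=0: [0, 0, 0]
L2 α=0: [0, 0, 0]
L3 α=3/7: [57/7, 366/7, 123/7]
L4 α=1/4: [1837/28, 2127/28, 383/28]
L5 α=4/5: [30173/140, 5891/28, 23007/140]
rounded: [216, 210, 164]


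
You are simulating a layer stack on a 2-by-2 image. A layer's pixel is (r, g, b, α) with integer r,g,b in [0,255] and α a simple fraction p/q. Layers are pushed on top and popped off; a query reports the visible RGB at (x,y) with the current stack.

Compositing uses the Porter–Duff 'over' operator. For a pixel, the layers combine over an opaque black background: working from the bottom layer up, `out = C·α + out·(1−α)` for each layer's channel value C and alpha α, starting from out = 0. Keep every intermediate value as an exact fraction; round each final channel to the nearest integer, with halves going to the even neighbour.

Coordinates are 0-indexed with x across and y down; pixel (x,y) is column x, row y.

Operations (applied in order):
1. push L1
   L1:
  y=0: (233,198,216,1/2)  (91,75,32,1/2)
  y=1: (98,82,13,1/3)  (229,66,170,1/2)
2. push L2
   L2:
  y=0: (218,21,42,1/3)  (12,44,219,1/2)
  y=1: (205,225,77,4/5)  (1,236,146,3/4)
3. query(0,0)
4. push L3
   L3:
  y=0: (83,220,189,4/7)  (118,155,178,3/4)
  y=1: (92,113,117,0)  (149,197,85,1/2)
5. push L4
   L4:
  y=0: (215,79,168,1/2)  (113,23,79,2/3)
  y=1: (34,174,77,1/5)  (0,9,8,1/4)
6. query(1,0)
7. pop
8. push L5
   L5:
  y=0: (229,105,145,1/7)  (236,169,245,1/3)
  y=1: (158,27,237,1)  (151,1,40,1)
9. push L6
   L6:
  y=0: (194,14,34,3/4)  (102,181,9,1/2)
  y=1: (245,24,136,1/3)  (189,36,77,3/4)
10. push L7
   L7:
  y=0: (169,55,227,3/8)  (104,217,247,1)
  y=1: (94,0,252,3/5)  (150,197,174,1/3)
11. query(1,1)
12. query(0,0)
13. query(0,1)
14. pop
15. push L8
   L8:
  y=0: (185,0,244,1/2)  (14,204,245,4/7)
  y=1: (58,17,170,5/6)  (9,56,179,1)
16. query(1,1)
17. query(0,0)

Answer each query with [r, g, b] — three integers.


(0,0) stack=L1,L2; from [0,0,0]:
after L1 α=1/2: [233/2, 99, 108]
after L2 α=1/3: [451/3, 73, 86]
→ [150, 73, 86]

at x=1,y=0 over L1,L2,L3,L4:
L1 α=1/2: [91/2, 75/2, 16]
L2 α=1/2: [115/4, 163/4, 235/2]
L3 α=3/4: [1531/16, 2023/16, 1303/8]
L4 α=2/3: [5147/48, 2759/48, 2567/24]
= [107, 57, 107]

query (1,1) [L1,L2,L3,L5,L6,L7] — begin 0,0,0
+L1 (α=1/2) → [229/2, 33, 85]
+L2 (α=3/4) → [235/8, 741/4, 523/4]
+L3 (α=1/2) → [1427/16, 1529/8, 863/8]
+L5 (α=1) → [151, 1, 40]
+L6 (α=3/4) → [359/2, 109/4, 271/4]
+L7 (α=1/3) → [509/3, 503/6, 619/6]
→ [170, 84, 103]

query (0,0) [L1,L2,L3,L5,L6,L7] — begin 0,0,0
after L1 α=1/2: [233/2, 99, 108]
after L2 α=1/3: [451/3, 73, 86]
after L3 α=4/7: [783/7, 157, 1014/7]
after L5 α=1/7: [6301/49, 1047/7, 7099/49]
after L6 α=3/4: [34819/196, 1341/28, 12097/196]
after L7 α=3/8: [273467/1568, 11325/224, 193961/1568]
= [174, 51, 124]

query (0,1) [L1,L2,L3,L5,L6,L7] — begin 0,0,0
L1 α=1/3: [98/3, 82/3, 13/3]
L2 α=4/5: [2558/15, 2782/15, 937/15]
L3 α=0: [2558/15, 2782/15, 937/15]
L5 α=1: [158, 27, 237]
L6 α=1/3: [187, 26, 610/3]
L7 α=3/5: [656/5, 52/5, 3488/15]
rounded: [131, 10, 233]

at x=1,y=1 over L1,L2,L3,L5,L6,L8:
after L1 α=1/2: [229/2, 33, 85]
after L2 α=3/4: [235/8, 741/4, 523/4]
after L3 α=1/2: [1427/16, 1529/8, 863/8]
after L5 α=1: [151, 1, 40]
after L6 α=3/4: [359/2, 109/4, 271/4]
after L8 α=1: [9, 56, 179]
→ [9, 56, 179]

query (0,0) [L1,L2,L3,L5,L6,L8] — begin 0,0,0
after L1 α=1/2: [233/2, 99, 108]
after L2 α=1/3: [451/3, 73, 86]
after L3 α=4/7: [783/7, 157, 1014/7]
after L5 α=1/7: [6301/49, 1047/7, 7099/49]
after L6 α=3/4: [34819/196, 1341/28, 12097/196]
after L8 α=1/2: [71079/392, 1341/56, 59921/392]
rounded: [181, 24, 153]


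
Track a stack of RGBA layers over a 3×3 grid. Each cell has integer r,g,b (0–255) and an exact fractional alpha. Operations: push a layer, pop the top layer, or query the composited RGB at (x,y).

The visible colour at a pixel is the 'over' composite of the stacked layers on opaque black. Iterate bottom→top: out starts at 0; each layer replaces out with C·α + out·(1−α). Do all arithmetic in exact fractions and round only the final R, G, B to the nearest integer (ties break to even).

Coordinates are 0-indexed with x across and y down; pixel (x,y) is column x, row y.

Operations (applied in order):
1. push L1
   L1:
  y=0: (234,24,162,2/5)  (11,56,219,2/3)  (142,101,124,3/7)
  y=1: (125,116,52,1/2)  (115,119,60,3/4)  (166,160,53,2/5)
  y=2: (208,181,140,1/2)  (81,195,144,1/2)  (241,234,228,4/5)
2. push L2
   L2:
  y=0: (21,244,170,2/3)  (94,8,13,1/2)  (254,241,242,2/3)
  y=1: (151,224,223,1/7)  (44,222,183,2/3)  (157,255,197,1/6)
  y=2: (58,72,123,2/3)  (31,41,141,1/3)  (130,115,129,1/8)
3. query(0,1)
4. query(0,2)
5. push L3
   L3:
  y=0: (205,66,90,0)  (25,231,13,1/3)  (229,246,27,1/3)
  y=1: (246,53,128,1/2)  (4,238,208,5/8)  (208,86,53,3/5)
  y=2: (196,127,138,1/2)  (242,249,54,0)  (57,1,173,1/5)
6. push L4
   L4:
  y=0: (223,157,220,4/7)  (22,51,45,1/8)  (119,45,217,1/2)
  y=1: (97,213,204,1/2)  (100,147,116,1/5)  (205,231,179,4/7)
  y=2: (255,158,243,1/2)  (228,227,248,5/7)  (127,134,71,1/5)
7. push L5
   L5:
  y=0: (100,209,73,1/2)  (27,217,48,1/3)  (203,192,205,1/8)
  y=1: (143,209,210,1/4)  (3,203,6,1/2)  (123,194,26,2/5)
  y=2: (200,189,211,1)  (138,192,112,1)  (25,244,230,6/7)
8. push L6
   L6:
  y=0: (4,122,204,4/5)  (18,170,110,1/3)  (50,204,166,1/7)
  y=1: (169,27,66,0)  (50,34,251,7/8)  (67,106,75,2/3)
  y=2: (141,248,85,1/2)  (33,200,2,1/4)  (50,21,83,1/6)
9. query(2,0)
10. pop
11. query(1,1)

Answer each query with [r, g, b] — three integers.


query (0,1) [L1,L2] — begin 0,0,0
+L1 (α=1/2) → [125/2, 58, 26]
+L2 (α=1/7) → [526/7, 572/7, 379/7]
rounded: [75, 82, 54]

(0,2) stack=L1,L2; from [0,0,0]:
after L1 α=1/2: [104, 181/2, 70]
after L2 α=2/3: [220/3, 469/6, 316/3]
= [73, 78, 105]

(2,0) stack=L1,L2,L3,L4,L5,L6; from [0,0,0]:
+L1 (α=3/7) → [426/7, 303/7, 372/7]
+L2 (α=2/3) → [3982/21, 3677/21, 3760/21]
+L3 (α=1/3) → [12773/63, 12520/63, 8087/63]
+L4 (α=1/2) → [10135/63, 15355/126, 10879/63]
+L5 (α=1/8) → [5981/36, 18811/144, 3181/18]
+L6 (α=1/7) → [6281/42, 23707/168, 3679/21]
= [150, 141, 175]

query (1,1) [L1,L2,L3,L4,L5] — begin 0,0,0
after L1 α=3/4: [345/4, 357/4, 45]
after L2 α=2/3: [697/12, 711/4, 137]
after L3 α=5/8: [777/32, 6893/32, 1451/8]
after L4 α=1/5: [1577/40, 8069/40, 1683/10]
after L5 α=1/2: [1697/80, 16189/80, 1743/20]
= [21, 202, 87]


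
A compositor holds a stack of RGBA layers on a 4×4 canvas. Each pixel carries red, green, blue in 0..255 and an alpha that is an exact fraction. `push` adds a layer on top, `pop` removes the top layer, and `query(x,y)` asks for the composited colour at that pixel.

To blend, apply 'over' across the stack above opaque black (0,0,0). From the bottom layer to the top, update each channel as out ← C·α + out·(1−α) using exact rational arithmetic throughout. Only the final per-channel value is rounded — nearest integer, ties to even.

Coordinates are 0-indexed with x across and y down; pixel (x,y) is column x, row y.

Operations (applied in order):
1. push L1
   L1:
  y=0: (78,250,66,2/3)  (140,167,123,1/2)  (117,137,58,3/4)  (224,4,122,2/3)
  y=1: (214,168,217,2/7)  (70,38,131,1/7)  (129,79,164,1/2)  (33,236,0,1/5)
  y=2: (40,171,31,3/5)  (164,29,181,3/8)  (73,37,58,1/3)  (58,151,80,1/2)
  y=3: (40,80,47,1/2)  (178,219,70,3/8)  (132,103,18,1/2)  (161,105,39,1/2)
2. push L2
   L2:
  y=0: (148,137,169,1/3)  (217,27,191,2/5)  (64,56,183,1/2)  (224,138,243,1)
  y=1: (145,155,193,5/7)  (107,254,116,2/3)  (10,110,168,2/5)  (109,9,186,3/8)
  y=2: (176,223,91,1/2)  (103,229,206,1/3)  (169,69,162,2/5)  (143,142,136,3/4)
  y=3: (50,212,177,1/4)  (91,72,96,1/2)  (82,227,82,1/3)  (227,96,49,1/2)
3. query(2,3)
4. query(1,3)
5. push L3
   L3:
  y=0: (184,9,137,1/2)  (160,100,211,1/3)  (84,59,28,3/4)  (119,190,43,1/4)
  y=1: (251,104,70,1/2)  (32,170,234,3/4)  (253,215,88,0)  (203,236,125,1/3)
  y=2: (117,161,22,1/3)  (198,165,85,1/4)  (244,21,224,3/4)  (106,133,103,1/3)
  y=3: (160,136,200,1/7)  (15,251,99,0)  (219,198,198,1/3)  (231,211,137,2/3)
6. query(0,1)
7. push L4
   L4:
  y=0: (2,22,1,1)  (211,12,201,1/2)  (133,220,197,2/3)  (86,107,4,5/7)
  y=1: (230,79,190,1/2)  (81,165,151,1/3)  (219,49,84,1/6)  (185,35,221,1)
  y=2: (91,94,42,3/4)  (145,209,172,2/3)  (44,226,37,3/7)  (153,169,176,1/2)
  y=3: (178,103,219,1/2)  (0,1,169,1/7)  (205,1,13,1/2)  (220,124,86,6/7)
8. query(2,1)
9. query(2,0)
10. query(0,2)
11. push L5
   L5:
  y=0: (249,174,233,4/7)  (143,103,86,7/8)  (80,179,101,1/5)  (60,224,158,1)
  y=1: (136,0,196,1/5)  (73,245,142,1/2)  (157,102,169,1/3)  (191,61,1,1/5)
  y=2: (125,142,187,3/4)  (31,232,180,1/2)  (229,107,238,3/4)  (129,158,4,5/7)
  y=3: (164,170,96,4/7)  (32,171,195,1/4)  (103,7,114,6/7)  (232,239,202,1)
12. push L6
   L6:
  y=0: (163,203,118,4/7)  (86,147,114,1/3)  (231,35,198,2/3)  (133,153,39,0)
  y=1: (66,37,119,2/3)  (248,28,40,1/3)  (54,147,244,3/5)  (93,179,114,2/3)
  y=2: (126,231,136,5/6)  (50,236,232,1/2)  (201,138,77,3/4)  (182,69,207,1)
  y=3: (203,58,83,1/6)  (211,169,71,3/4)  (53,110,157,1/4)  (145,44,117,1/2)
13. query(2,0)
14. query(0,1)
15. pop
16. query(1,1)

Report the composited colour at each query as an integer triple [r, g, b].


query (2,3) [L1,L2] — begin 0,0,0
L1 α=1/2: [66, 103/2, 9]
L2 α=1/3: [214/3, 110, 100/3]
→ [71, 110, 33]

query (1,3) [L1,L2] — begin 0,0,0
L1 α=3/8: [267/4, 657/8, 105/4]
L2 α=1/2: [631/8, 1233/16, 489/8]
= [79, 77, 61]

query (0,1) [L1,L2,L3] — begin 0,0,0
L1 α=2/7: [428/7, 48, 62]
L2 α=5/7: [5931/49, 871/7, 1089/7]
L3 α=1/2: [9115/49, 1599/14, 1579/14]
rounded: [186, 114, 113]

query (2,1) [L1,L2,L3,L4] — begin 0,0,0
+L1 (α=1/2) → [129/2, 79/2, 82]
+L2 (α=2/5) → [427/10, 677/10, 582/5]
+L3 (α=0) → [427/10, 677/10, 582/5]
+L4 (α=1/6) → [865/12, 775/12, 111]
= [72, 65, 111]

query (2,0) [L1,L2,L3,L4] — begin 0,0,0
L1 α=3/4: [351/4, 411/4, 87/2]
L2 α=1/2: [607/8, 635/8, 453/4]
L3 α=3/4: [2623/32, 2051/32, 789/16]
L4 α=2/3: [11135/96, 5377/32, 7093/48]
→ [116, 168, 148]

query (0,2) [L1,L2,L3,L4] — begin 0,0,0
L1 α=3/5: [24, 513/5, 93/5]
L2 α=1/2: [100, 814/5, 274/5]
L3 α=1/3: [317/3, 811/5, 658/15]
L4 α=3/4: [284/3, 2221/20, 637/15]
= [95, 111, 42]

at x=2,y=0 over L1,L2,L3,L4,L5,L6:
after L1 α=3/4: [351/4, 411/4, 87/2]
after L2 α=1/2: [607/8, 635/8, 453/4]
after L3 α=3/4: [2623/32, 2051/32, 789/16]
after L4 α=2/3: [11135/96, 5377/32, 7093/48]
after L5 α=1/5: [2611/24, 6809/40, 1661/12]
after L6 α=2/3: [13699/72, 3203/40, 6413/36]
rounded: [190, 80, 178]

at x=0,y=1 over L1,L2,L3,L4,L5,L6:
after L1 α=2/7: [428/7, 48, 62]
after L2 α=5/7: [5931/49, 871/7, 1089/7]
after L3 α=1/2: [9115/49, 1599/14, 1579/14]
after L4 α=1/2: [20385/98, 2705/28, 4239/28]
after L5 α=1/5: [47434/245, 541/7, 5611/35]
after L6 α=2/3: [79774/735, 353/7, 4647/35]
rounded: [109, 50, 133]

(1,1) stack=L1,L2,L3,L4,L5; from [0,0,0]:
L1 α=1/7: [10, 38/7, 131/7]
L2 α=2/3: [224/3, 1198/7, 585/7]
L3 α=3/4: [128/3, 1192/7, 5499/28]
L4 α=1/3: [499/9, 3539/21, 7613/42]
L5 α=1/2: [578/9, 4342/21, 13577/84]
rounded: [64, 207, 162]


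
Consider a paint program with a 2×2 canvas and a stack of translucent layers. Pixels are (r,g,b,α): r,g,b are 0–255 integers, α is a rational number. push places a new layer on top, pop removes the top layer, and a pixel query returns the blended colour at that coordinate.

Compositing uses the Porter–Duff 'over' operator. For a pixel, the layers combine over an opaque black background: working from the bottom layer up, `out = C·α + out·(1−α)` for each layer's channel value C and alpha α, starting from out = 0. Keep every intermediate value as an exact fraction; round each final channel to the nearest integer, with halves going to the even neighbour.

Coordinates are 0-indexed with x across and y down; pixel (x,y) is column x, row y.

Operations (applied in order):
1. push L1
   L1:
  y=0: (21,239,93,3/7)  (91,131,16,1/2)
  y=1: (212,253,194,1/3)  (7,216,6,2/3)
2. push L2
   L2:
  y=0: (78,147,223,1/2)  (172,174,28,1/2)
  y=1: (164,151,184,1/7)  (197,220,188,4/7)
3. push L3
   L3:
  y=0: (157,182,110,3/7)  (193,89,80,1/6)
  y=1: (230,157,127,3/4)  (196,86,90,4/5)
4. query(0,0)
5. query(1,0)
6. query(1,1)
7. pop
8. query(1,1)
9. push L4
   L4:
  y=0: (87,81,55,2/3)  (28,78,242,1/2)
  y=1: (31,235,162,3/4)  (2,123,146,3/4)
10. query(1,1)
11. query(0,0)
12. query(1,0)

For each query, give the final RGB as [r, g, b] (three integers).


at x=0,y=0 over L1,L2,L3:
L1 α=3/7: [9, 717/7, 279/7]
L2 α=1/2: [87/2, 873/7, 920/7]
L3 α=3/7: [645/7, 7314/49, 5990/49]
rounded: [92, 149, 122]

at x=1,y=0 over L1,L2,L3:
after L1 α=1/2: [91/2, 131/2, 8]
after L2 α=1/2: [435/4, 479/4, 18]
after L3 α=1/6: [2947/24, 917/8, 85/3]
= [123, 115, 28]

query (1,1) [L1,L2,L3] — begin 0,0,0
L1 α=2/3: [14/3, 144, 4]
L2 α=4/7: [802/7, 1312/7, 764/7]
L3 α=4/5: [1258/7, 744/7, 3284/35]
rounded: [180, 106, 94]

at x=1,y=1 over L1,L2:
L1 α=2/3: [14/3, 144, 4]
L2 α=4/7: [802/7, 1312/7, 764/7]
→ [115, 187, 109]

query (1,1) [L1,L2,L4] — begin 0,0,0
after L1 α=2/3: [14/3, 144, 4]
after L2 α=4/7: [802/7, 1312/7, 764/7]
after L4 α=3/4: [211/7, 3895/28, 1915/14]
= [30, 139, 137]

at x=0,y=0 over L1,L2,L4:
L1 α=3/7: [9, 717/7, 279/7]
L2 α=1/2: [87/2, 873/7, 920/7]
L4 α=2/3: [145/2, 669/7, 1690/21]
→ [72, 96, 80]

at x=1,y=0 over L1,L2,L4:
+L1 (α=1/2) → [91/2, 131/2, 8]
+L2 (α=1/2) → [435/4, 479/4, 18]
+L4 (α=1/2) → [547/8, 791/8, 130]
rounded: [68, 99, 130]


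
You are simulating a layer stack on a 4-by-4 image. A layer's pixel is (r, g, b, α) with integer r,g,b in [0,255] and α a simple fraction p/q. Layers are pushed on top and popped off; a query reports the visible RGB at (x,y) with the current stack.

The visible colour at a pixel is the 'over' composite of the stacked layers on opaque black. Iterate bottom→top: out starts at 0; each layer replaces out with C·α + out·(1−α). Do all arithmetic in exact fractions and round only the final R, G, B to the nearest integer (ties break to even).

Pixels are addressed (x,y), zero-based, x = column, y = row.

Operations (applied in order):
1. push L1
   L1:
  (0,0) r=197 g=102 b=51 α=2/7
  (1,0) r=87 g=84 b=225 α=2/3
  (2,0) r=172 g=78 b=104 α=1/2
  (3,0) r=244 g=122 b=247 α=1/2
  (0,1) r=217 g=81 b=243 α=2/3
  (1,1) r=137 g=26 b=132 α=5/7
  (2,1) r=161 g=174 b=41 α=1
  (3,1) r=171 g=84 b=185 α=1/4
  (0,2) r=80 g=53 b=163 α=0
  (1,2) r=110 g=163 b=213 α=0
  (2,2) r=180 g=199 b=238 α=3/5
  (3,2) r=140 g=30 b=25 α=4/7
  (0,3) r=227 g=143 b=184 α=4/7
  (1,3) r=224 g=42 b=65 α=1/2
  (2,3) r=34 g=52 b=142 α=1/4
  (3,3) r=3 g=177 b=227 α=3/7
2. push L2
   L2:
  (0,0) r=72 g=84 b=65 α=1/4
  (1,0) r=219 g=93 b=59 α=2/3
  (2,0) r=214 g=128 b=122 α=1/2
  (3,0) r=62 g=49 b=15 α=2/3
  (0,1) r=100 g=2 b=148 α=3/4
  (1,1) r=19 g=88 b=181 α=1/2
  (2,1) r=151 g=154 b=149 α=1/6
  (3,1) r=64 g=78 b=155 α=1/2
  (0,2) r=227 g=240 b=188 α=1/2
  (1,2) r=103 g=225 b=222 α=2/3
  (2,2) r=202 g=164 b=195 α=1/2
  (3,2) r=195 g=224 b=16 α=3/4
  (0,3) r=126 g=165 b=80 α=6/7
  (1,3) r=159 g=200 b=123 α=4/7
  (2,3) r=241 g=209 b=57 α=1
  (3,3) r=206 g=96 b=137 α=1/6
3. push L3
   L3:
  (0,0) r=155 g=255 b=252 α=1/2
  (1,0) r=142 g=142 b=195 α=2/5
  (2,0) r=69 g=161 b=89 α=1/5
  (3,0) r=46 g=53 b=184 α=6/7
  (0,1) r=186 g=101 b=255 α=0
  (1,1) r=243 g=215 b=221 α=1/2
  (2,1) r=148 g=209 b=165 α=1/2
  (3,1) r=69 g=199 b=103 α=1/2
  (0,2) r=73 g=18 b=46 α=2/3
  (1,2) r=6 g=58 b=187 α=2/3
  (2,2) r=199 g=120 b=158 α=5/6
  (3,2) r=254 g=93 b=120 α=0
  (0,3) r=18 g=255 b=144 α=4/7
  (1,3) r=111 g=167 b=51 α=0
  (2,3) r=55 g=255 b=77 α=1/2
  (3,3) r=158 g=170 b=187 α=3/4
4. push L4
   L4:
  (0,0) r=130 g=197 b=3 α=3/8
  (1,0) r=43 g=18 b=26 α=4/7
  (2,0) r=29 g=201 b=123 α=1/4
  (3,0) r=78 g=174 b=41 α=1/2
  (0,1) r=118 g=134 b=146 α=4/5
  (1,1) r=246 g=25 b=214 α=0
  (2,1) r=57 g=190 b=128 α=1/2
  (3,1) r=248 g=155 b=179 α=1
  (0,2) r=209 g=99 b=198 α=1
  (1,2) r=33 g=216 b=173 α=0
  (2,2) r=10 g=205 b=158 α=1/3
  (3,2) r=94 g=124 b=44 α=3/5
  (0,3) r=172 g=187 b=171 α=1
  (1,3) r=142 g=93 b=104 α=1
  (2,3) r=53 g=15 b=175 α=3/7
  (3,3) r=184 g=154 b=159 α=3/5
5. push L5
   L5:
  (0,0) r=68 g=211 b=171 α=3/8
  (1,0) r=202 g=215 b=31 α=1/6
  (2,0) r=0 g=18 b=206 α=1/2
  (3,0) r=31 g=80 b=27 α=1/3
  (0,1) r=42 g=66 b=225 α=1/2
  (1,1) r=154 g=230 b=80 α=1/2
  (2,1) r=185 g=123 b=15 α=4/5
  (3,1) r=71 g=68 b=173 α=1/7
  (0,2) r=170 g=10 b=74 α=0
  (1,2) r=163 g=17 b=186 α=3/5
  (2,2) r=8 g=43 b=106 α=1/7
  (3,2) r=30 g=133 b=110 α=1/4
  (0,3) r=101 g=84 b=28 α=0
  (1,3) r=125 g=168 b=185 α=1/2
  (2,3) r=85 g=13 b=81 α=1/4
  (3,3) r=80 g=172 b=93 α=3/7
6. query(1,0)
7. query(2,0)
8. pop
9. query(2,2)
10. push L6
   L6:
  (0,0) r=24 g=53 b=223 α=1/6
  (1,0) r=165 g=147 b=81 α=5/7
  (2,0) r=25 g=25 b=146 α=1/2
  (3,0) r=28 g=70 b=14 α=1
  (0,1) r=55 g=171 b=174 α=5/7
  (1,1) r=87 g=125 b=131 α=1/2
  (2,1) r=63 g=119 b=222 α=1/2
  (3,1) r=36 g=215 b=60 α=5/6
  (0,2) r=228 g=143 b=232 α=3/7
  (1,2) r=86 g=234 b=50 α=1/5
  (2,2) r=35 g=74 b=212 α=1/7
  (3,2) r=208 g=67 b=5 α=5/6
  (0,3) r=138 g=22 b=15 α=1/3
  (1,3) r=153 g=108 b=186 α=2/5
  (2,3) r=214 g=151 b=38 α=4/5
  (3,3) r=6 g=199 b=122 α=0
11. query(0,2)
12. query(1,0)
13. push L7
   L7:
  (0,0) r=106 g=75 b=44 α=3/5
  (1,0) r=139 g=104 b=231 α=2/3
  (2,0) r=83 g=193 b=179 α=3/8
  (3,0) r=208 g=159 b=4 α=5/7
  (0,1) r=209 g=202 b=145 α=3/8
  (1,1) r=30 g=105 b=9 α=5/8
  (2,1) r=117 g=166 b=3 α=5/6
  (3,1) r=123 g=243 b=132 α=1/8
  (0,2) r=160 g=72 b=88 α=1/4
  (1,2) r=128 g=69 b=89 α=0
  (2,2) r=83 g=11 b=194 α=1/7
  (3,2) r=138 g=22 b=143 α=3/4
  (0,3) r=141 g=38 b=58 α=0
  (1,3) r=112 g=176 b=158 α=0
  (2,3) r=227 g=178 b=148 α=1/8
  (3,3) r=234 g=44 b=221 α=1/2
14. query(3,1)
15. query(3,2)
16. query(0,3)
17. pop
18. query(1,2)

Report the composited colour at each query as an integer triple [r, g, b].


at x=1,y=0 over L1,L2,L3,L4,L5:
after L1 α=2/3: [58, 56, 150]
after L2 α=2/3: [496/3, 242/3, 268/3]
after L3 α=2/5: [156, 526/5, 658/5]
after L4 α=4/7: [640/7, 1938/35, 2494/35]
after L5 α=1/6: [769/7, 3443/42, 2711/42]
→ [110, 82, 65]

(2,0) stack=L1,L2,L3,L4,L5; from [0,0,0]:
L1 α=1/2: [86, 39, 52]
L2 α=1/2: [150, 167/2, 87]
L3 α=1/5: [669/5, 99, 437/5]
L4 α=1/4: [538/5, 249/2, 963/10]
L5 α=1/2: [269/5, 285/4, 3023/20]
= [54, 71, 151]

(2,2) stack=L1,L2,L3,L4; from [0,0,0]:
L1 α=3/5: [108, 597/5, 714/5]
L2 α=1/2: [155, 1417/10, 1689/10]
L3 α=5/6: [575/3, 7417/60, 9589/60]
L4 α=1/3: [1180/9, 13567/90, 14329/90]
= [131, 151, 159]

at x=0,y=2 over L1,L2,L3,L4,L6:
after L1 α=0: [0, 0, 0]
after L2 α=1/2: [227/2, 120, 94]
after L3 α=2/3: [173/2, 52, 62]
after L4 α=1: [209, 99, 198]
after L6 α=3/7: [1520/7, 825/7, 1488/7]
= [217, 118, 213]

query (1,0) [L1,L2,L3,L4,L6] — begin 0,0,0
+L1 (α=2/3) → [58, 56, 150]
+L2 (α=2/3) → [496/3, 242/3, 268/3]
+L3 (α=2/5) → [156, 526/5, 658/5]
+L4 (α=4/7) → [640/7, 1938/35, 2494/35]
+L6 (α=5/7) → [7055/49, 29601/245, 19163/245]
→ [144, 121, 78]

query (3,1) [L1,L2,L3,L4,L6,L7] — begin 0,0,0
+L1 (α=1/4) → [171/4, 21, 185/4]
+L2 (α=1/2) → [427/8, 99/2, 805/8]
+L3 (α=1/2) → [979/16, 497/4, 1629/16]
+L4 (α=1) → [248, 155, 179]
+L6 (α=5/6) → [214/3, 205, 479/6]
+L7 (α=1/8) → [1867/24, 839/4, 4145/48]
rounded: [78, 210, 86]

(3,2) stack=L1,L2,L3,L4,L6,L7; from [0,0,0]:
after L1 α=4/7: [80, 120/7, 100/7]
after L2 α=3/4: [665/4, 1206/7, 109/7]
after L3 α=0: [665/4, 1206/7, 109/7]
after L4 α=3/5: [1229/10, 5016/35, 1142/35]
after L6 α=5/6: [11629/60, 16741/210, 2017/210]
after L7 α=3/4: [36469/240, 30601/840, 92107/840]
→ [152, 36, 110]

at x=0,y=3 over L1,L2,L3,L4,L6,L7:
L1 α=4/7: [908/7, 572/7, 736/7]
L2 α=6/7: [6200/49, 7502/49, 4096/49]
L3 α=4/7: [22128/343, 72486/343, 40512/343]
L4 α=1: [172, 187, 171]
L6 α=1/3: [482/3, 132, 119]
L7 α=0: [482/3, 132, 119]
→ [161, 132, 119]

at x=1,y=2 over L1,L2,L3,L4,L6:
after L1 α=0: [0, 0, 0]
after L2 α=2/3: [206/3, 150, 148]
after L3 α=2/3: [242/9, 266/3, 174]
after L4 α=0: [242/9, 266/3, 174]
after L6 α=1/5: [1742/45, 1766/15, 746/5]
→ [39, 118, 149]


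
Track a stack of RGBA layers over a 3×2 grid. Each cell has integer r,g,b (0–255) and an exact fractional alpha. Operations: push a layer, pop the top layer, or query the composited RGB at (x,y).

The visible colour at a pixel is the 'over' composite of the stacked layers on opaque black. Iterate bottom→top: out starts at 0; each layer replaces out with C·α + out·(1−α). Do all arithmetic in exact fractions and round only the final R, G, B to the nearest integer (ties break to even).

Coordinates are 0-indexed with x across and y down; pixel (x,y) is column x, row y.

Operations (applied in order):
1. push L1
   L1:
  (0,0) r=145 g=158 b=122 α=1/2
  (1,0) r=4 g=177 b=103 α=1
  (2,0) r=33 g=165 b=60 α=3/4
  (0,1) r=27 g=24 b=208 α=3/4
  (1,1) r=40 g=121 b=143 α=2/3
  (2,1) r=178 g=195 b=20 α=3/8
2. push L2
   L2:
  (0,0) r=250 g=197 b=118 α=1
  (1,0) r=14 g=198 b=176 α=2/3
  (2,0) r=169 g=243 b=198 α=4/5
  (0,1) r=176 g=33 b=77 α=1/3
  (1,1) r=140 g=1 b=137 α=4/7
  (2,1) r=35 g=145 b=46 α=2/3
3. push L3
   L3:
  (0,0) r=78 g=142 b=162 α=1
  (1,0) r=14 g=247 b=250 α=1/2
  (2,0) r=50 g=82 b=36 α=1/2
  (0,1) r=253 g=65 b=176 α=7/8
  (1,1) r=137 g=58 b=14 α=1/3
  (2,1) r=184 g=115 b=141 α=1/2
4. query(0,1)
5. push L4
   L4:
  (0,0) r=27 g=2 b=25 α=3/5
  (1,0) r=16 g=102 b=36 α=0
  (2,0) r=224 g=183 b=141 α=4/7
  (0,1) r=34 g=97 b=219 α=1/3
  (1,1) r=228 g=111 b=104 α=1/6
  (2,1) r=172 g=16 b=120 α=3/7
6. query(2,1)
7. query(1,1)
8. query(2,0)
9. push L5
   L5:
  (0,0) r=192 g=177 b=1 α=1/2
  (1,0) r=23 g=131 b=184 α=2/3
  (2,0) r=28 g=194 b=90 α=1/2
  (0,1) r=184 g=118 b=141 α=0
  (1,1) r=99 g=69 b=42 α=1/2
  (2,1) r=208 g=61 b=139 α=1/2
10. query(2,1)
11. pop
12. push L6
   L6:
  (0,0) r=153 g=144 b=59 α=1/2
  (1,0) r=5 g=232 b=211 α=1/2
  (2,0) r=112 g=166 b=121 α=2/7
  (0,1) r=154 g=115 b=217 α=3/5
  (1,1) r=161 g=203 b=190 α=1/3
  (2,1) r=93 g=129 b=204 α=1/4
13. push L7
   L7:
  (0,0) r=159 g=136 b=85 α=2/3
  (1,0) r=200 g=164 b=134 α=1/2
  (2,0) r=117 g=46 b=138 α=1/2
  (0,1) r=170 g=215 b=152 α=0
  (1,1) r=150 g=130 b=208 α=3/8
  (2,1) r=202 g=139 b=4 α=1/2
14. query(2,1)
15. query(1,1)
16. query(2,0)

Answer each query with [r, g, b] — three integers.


(0,1) stack=L1,L2,L3; from [0,0,0]:
+L1 (α=3/4) → [81/4, 18, 156]
+L2 (α=1/3) → [433/6, 23, 389/3]
+L3 (α=7/8) → [11059/48, 239/4, 4085/24]
= [230, 60, 170]

query (2,1) [L1,L2,L3,L4] — begin 0,0,0
L1 α=3/8: [267/4, 585/8, 15/2]
L2 α=2/3: [547/12, 2905/24, 199/6]
L3 α=1/2: [2755/24, 5665/48, 1045/12]
L4 α=3/7: [5851/42, 6241/84, 2125/21]
→ [139, 74, 101]

query (1,1) [L1,L2,L3,L4] — begin 0,0,0
+L1 (α=2/3) → [80/3, 242/3, 286/3]
+L2 (α=4/7) → [640/7, 246/7, 834/7]
+L3 (α=1/3) → [2239/21, 898/21, 1766/21]
+L4 (α=1/6) → [15983/126, 6821/126, 5507/63]
rounded: [127, 54, 87]

query (2,0) [L1,L2,L3,L4] — begin 0,0,0
L1 α=3/4: [99/4, 495/4, 45]
L2 α=4/5: [2803/20, 4383/20, 837/5]
L3 α=1/2: [3803/40, 6023/40, 1017/10]
L4 α=4/7: [47249/280, 47349/280, 8691/70]
rounded: [169, 169, 124]

(2,1) stack=L1,L2,L3,L4,L5; from [0,0,0]:
L1 α=3/8: [267/4, 585/8, 15/2]
L2 α=2/3: [547/12, 2905/24, 199/6]
L3 α=1/2: [2755/24, 5665/48, 1045/12]
L4 α=3/7: [5851/42, 6241/84, 2125/21]
L5 α=1/2: [14587/84, 11365/168, 2522/21]
rounded: [174, 68, 120]

at x=2,y=1 over L1,L2,L3,L4,L6,L7:
+L1 (α=3/8) → [267/4, 585/8, 15/2]
+L2 (α=2/3) → [547/12, 2905/24, 199/6]
+L3 (α=1/2) → [2755/24, 5665/48, 1045/12]
+L4 (α=3/7) → [5851/42, 6241/84, 2125/21]
+L6 (α=1/4) → [7153/56, 9853/112, 3553/28]
+L7 (α=1/2) → [18465/112, 25421/224, 3665/56]
= [165, 113, 65]

(1,1) stack=L1,L2,L3,L4,L6,L7; from [0,0,0]:
+L1 (α=2/3) → [80/3, 242/3, 286/3]
+L2 (α=4/7) → [640/7, 246/7, 834/7]
+L3 (α=1/3) → [2239/21, 898/21, 1766/21]
+L4 (α=1/6) → [15983/126, 6821/126, 5507/63]
+L6 (α=1/3) → [26126/189, 19610/189, 22984/189]
+L7 (α=3/8) → [26960/189, 21470/189, 29107/189]
rounded: [143, 114, 154]

query (2,0) [L1,L2,L3,L4,L6,L7] — begin 0,0,0
after L1 α=3/4: [99/4, 495/4, 45]
after L2 α=4/5: [2803/20, 4383/20, 837/5]
after L3 α=1/2: [3803/40, 6023/40, 1017/10]
after L4 α=4/7: [47249/280, 47349/280, 8691/70]
after L6 α=2/7: [59793/392, 65941/392, 12079/98]
after L7 α=1/2: [105657/784, 83973/784, 25603/196]
rounded: [135, 107, 131]


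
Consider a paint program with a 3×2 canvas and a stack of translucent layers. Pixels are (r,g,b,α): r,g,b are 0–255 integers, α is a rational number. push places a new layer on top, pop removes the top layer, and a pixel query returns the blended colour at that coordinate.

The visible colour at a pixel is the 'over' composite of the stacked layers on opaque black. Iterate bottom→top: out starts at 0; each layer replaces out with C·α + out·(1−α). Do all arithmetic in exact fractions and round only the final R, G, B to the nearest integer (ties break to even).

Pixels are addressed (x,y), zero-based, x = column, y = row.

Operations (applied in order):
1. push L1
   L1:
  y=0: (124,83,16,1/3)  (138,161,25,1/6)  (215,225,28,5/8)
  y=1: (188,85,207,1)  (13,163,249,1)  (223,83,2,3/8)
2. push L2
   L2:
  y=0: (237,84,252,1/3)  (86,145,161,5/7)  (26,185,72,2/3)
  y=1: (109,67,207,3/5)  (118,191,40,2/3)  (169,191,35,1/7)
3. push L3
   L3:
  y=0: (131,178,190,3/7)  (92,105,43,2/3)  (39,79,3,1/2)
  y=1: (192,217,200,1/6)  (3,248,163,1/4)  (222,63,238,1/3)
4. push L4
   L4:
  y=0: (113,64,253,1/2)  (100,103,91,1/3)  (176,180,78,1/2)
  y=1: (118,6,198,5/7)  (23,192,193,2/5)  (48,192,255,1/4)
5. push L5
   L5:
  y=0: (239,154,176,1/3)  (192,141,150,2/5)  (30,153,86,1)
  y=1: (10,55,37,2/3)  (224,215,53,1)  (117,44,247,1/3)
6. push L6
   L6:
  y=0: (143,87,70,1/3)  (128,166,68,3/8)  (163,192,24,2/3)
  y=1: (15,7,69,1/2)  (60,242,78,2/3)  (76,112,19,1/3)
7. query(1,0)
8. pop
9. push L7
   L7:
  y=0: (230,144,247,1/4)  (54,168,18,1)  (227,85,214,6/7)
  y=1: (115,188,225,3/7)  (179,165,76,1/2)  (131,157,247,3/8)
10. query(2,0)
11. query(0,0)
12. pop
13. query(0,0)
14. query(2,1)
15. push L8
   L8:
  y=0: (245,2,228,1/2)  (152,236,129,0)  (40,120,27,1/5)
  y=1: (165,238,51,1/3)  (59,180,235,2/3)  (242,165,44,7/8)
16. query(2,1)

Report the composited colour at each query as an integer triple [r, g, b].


at x=1,y=0 over L1,L2,L3,L4,L5,L6:
L1 α=1/6: [23, 161/6, 25/6]
L2 α=5/7: [68, 2336/21, 2440/21]
L3 α=2/3: [84, 6746/63, 4246/63]
L4 α=1/3: [268/3, 19981/189, 14225/189]
L5 α=2/5: [652/5, 37747/315, 6625/63]
L6 α=3/8: [259/2, 69121/504, 45977/504]
→ [130, 137, 91]

(2,0) stack=L1,L2,L3,L4,L5,L7; from [0,0,0]:
L1 α=5/8: [1075/8, 1125/8, 35/2]
L2 α=2/3: [497/8, 4085/24, 323/6]
L3 α=1/2: [809/16, 5981/48, 341/12]
L4 α=1/2: [3625/32, 14621/96, 1277/24]
L5 α=1: [30, 153, 86]
L7 α=6/7: [1392/7, 663/7, 1370/7]
rounded: [199, 95, 196]

(0,0) stack=L1,L2,L3,L4,L5,L7; from [0,0,0]:
L1 α=1/3: [124/3, 83/3, 16/3]
L2 α=1/3: [959/9, 418/9, 788/9]
L3 α=3/7: [7373/63, 6478/63, 8282/63]
L4 α=1/2: [7246/63, 5255/63, 24221/126]
L5 α=1/3: [29549/189, 20212/189, 35309/189]
L7 α=1/4: [44039/252, 7321/63, 25435/126]
rounded: [175, 116, 202]

at x=0,y=0 over L1,L2,L3,L4,L5:
after L1 α=1/3: [124/3, 83/3, 16/3]
after L2 α=1/3: [959/9, 418/9, 788/9]
after L3 α=3/7: [7373/63, 6478/63, 8282/63]
after L4 α=1/2: [7246/63, 5255/63, 24221/126]
after L5 α=1/3: [29549/189, 20212/189, 35309/189]
= [156, 107, 187]

query (2,1) [L1,L2,L3,L4,L5] — begin 0,0,0
L1 α=3/8: [669/8, 249/8, 3/4]
L2 α=1/7: [2683/28, 1511/28, 79/14]
L3 α=1/3: [5791/42, 2393/42, 1745/21]
L4 α=1/4: [6463/56, 5081/56, 1765/14]
L5 α=1/3: [9739/84, 6313/84, 3494/21]
= [116, 75, 166]

query (2,1) [L1,L2,L3,L4,L5,L8] — begin 0,0,0
after L1 α=3/8: [669/8, 249/8, 3/4]
after L2 α=1/7: [2683/28, 1511/28, 79/14]
after L3 α=1/3: [5791/42, 2393/42, 1745/21]
after L4 α=1/4: [6463/56, 5081/56, 1765/14]
after L5 α=1/3: [9739/84, 6313/84, 3494/21]
after L8 α=7/8: [152035/672, 103333/672, 4981/84]
rounded: [226, 154, 59]
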